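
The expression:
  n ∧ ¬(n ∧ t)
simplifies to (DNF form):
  n ∧ ¬t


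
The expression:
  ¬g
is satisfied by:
  {g: False}


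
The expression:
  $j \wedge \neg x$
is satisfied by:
  {j: True, x: False}


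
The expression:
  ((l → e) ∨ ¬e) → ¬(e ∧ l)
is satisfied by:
  {l: False, e: False}
  {e: True, l: False}
  {l: True, e: False}


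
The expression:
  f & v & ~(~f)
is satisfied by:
  {f: True, v: True}


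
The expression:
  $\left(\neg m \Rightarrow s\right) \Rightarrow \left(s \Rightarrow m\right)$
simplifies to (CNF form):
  $m \vee \neg s$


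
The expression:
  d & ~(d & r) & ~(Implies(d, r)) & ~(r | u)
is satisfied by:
  {d: True, u: False, r: False}


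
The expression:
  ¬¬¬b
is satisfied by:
  {b: False}


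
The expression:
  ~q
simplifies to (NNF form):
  ~q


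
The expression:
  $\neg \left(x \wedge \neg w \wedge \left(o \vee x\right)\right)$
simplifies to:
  $w \vee \neg x$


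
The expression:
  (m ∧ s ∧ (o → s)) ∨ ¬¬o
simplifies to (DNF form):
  o ∨ (m ∧ s)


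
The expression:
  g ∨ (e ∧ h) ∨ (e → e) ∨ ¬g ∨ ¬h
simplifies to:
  True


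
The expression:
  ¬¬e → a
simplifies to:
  a ∨ ¬e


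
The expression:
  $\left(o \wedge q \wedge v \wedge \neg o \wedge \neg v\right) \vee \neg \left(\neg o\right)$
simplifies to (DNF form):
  $o$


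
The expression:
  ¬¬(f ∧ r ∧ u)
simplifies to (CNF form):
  f ∧ r ∧ u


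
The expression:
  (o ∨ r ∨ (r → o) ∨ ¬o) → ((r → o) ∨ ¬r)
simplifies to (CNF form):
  o ∨ ¬r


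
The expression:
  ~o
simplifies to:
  ~o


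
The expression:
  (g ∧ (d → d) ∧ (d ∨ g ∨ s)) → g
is always true.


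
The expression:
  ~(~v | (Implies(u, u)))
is never true.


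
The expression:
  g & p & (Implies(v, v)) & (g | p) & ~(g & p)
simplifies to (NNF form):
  False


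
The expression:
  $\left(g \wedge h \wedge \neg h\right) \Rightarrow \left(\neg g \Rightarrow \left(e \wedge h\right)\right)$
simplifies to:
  $\text{True}$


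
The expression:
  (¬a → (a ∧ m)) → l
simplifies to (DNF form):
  l ∨ ¬a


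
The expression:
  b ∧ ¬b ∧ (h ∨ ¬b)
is never true.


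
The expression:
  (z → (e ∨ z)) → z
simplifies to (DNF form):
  z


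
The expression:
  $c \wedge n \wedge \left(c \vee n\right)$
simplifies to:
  $c \wedge n$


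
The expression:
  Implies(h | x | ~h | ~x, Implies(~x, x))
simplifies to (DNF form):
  x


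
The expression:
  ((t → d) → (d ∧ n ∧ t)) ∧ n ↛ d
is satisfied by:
  {t: True, n: True, d: False}


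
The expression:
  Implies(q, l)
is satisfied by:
  {l: True, q: False}
  {q: False, l: False}
  {q: True, l: True}


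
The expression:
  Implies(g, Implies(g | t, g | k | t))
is always true.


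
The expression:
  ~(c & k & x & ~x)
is always true.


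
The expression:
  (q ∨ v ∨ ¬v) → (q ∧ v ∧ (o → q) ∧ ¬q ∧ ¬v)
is never true.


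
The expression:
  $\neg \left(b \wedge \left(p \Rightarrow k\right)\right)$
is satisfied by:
  {p: True, k: False, b: False}
  {k: False, b: False, p: False}
  {p: True, k: True, b: False}
  {k: True, p: False, b: False}
  {b: True, p: True, k: False}


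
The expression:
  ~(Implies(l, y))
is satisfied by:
  {l: True, y: False}


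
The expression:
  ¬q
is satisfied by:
  {q: False}


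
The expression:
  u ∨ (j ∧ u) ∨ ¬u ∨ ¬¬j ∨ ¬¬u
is always true.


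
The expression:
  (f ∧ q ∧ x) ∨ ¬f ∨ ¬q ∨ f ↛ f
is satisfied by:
  {x: True, q: False, f: False}
  {q: False, f: False, x: False}
  {f: True, x: True, q: False}
  {f: True, q: False, x: False}
  {x: True, q: True, f: False}
  {q: True, x: False, f: False}
  {f: True, q: True, x: True}


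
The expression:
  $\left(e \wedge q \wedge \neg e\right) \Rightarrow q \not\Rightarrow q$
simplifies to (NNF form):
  $\text{True}$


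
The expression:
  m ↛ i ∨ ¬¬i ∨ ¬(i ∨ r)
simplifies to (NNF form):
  i ∨ m ∨ ¬r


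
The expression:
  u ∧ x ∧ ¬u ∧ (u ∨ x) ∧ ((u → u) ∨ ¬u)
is never true.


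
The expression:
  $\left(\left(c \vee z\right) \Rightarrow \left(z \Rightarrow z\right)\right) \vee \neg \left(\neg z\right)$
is always true.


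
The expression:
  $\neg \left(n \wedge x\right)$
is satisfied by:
  {x: False, n: False}
  {n: True, x: False}
  {x: True, n: False}


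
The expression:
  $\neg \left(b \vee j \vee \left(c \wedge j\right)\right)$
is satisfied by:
  {j: False, b: False}


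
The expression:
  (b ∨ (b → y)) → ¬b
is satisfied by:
  {b: False}


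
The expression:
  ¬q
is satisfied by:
  {q: False}


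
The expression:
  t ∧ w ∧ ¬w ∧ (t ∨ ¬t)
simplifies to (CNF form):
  False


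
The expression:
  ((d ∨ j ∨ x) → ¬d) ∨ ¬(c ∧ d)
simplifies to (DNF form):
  ¬c ∨ ¬d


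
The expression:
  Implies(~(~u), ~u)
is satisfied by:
  {u: False}


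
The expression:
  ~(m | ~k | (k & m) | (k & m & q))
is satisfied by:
  {k: True, m: False}


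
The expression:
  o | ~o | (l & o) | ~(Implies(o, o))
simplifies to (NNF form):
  True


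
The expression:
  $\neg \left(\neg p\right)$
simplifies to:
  $p$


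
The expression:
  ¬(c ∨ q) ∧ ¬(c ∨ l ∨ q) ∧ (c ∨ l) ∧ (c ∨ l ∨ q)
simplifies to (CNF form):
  False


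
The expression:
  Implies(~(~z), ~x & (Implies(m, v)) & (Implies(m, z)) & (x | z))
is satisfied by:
  {v: True, m: False, z: False, x: False}
  {x: False, m: False, v: False, z: False}
  {v: True, m: True, x: False, z: False}
  {m: True, x: False, v: False, z: False}
  {x: True, v: True, m: False, z: False}
  {x: True, m: False, v: False, z: False}
  {x: True, v: True, m: True, z: False}
  {x: True, m: True, v: False, z: False}
  {z: True, v: True, x: False, m: False}
  {z: True, x: False, m: False, v: False}
  {z: True, v: True, m: True, x: False}


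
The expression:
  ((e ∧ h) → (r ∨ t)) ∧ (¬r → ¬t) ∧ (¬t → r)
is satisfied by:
  {r: True}


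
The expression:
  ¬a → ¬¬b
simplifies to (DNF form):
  a ∨ b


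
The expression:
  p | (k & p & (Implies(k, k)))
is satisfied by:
  {p: True}


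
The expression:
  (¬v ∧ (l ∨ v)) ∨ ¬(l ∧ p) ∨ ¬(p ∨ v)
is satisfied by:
  {l: False, v: False, p: False}
  {p: True, l: False, v: False}
  {v: True, l: False, p: False}
  {p: True, v: True, l: False}
  {l: True, p: False, v: False}
  {p: True, l: True, v: False}
  {v: True, l: True, p: False}


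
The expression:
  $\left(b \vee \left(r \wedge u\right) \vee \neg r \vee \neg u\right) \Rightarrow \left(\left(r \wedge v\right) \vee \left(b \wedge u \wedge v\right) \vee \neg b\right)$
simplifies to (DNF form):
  $\left(r \wedge v\right) \vee \left(u \wedge v\right) \vee \neg b$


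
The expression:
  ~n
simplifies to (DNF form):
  ~n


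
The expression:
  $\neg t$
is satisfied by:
  {t: False}


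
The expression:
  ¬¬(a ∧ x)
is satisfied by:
  {a: True, x: True}


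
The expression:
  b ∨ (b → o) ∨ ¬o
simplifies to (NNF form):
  True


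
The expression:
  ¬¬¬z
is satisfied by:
  {z: False}


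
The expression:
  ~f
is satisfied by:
  {f: False}


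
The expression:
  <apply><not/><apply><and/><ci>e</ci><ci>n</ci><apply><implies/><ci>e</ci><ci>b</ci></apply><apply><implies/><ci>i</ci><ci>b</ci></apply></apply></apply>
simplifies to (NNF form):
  <apply><or/><apply><not/><ci>b</ci></apply><apply><not/><ci>e</ci></apply><apply><not/><ci>n</ci></apply></apply>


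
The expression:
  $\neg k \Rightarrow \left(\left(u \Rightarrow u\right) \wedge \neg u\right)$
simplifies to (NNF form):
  $k \vee \neg u$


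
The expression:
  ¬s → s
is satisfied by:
  {s: True}


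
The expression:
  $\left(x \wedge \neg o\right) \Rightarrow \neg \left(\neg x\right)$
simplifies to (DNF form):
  $\text{True}$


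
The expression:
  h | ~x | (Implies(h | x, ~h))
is always true.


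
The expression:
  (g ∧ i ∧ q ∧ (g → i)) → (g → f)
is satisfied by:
  {f: True, q: False, i: False, g: False}
  {f: False, q: False, i: False, g: False}
  {g: True, f: True, q: False, i: False}
  {g: True, f: False, q: False, i: False}
  {i: True, f: True, q: False, g: False}
  {i: True, f: False, q: False, g: False}
  {g: True, i: True, f: True, q: False}
  {g: True, i: True, f: False, q: False}
  {q: True, f: True, g: False, i: False}
  {q: True, f: False, g: False, i: False}
  {g: True, q: True, f: True, i: False}
  {g: True, q: True, f: False, i: False}
  {i: True, q: True, f: True, g: False}
  {i: True, q: True, f: False, g: False}
  {i: True, q: True, g: True, f: True}


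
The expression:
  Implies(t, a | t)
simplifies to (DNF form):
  True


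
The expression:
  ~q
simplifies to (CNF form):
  ~q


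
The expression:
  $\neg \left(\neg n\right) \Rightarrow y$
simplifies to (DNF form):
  $y \vee \neg n$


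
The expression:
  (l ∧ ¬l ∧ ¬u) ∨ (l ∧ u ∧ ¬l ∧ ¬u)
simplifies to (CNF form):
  False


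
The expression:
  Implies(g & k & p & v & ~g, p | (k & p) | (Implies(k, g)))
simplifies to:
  True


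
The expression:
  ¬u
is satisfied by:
  {u: False}


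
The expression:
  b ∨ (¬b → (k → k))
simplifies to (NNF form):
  True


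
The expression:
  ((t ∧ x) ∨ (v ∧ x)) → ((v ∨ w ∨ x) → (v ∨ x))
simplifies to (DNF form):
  True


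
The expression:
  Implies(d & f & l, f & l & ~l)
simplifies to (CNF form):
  ~d | ~f | ~l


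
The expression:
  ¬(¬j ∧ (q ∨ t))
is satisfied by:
  {j: True, q: False, t: False}
  {t: True, j: True, q: False}
  {j: True, q: True, t: False}
  {t: True, j: True, q: True}
  {t: False, q: False, j: False}


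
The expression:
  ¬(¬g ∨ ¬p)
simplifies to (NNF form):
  g ∧ p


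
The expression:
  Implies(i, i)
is always true.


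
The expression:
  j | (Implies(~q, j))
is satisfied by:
  {q: True, j: True}
  {q: True, j: False}
  {j: True, q: False}


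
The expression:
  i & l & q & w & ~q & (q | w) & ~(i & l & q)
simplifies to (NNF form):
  False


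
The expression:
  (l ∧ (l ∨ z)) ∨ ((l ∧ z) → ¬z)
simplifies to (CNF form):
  True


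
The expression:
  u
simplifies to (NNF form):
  u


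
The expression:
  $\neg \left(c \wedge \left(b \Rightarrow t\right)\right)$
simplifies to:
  $\left(b \wedge \neg t\right) \vee \neg c$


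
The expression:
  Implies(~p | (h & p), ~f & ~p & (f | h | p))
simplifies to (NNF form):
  (h | p) & (p | ~f) & (~h | ~p)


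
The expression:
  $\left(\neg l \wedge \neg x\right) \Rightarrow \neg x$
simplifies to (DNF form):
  $\text{True}$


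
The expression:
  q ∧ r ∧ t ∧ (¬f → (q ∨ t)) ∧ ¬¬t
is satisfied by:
  {t: True, r: True, q: True}


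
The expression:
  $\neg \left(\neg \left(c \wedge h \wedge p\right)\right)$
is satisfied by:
  {h: True, c: True, p: True}


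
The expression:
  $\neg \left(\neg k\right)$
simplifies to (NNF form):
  $k$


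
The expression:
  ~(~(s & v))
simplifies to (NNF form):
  s & v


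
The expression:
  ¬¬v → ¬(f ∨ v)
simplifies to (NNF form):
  ¬v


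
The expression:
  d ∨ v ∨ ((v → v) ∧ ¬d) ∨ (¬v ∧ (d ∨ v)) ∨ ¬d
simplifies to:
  True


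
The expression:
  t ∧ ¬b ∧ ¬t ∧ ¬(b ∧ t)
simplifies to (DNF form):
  False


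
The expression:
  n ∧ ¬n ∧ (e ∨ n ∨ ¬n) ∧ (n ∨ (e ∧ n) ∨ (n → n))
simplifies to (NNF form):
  False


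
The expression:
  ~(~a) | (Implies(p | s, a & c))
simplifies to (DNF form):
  a | (~p & ~s)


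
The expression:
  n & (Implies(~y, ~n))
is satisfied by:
  {y: True, n: True}


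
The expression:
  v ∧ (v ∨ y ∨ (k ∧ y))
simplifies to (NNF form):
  v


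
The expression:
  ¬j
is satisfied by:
  {j: False}


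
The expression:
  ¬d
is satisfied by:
  {d: False}


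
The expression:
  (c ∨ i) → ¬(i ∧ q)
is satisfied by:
  {q: False, i: False}
  {i: True, q: False}
  {q: True, i: False}


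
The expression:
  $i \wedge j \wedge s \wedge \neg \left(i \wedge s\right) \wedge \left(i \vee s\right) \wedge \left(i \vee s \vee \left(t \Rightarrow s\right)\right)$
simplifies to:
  $\text{False}$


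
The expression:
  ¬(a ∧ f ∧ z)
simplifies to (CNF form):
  ¬a ∨ ¬f ∨ ¬z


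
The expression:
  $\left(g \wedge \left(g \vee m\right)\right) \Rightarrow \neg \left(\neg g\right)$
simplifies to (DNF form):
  $\text{True}$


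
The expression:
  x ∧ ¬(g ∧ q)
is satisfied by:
  {x: True, g: False, q: False}
  {q: True, x: True, g: False}
  {g: True, x: True, q: False}


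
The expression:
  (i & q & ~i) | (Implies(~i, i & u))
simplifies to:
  i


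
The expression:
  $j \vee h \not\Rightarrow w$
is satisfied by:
  {h: True, j: True, w: False}
  {j: True, w: False, h: False}
  {h: True, j: True, w: True}
  {j: True, w: True, h: False}
  {h: True, w: False, j: False}


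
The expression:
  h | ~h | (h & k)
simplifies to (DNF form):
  True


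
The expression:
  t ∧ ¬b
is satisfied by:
  {t: True, b: False}


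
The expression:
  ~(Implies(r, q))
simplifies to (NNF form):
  r & ~q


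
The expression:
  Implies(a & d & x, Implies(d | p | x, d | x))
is always true.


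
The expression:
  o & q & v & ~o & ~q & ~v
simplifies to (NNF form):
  False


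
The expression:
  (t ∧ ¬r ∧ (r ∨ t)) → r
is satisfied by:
  {r: True, t: False}
  {t: False, r: False}
  {t: True, r: True}


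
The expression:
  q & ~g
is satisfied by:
  {q: True, g: False}


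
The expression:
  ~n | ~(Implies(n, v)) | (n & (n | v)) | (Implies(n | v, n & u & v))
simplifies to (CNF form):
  True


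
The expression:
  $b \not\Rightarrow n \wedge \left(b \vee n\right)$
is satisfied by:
  {b: True, n: False}


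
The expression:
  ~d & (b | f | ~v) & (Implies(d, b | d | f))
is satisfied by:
  {b: True, f: True, d: False, v: False}
  {b: True, d: False, f: False, v: False}
  {f: True, b: False, d: False, v: False}
  {b: False, d: False, f: False, v: False}
  {v: True, b: True, f: True, d: False}
  {v: True, b: True, d: False, f: False}
  {v: True, f: True, b: False, d: False}


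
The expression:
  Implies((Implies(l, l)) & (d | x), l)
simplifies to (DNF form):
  l | (~d & ~x)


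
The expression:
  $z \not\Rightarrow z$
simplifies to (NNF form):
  $\text{False}$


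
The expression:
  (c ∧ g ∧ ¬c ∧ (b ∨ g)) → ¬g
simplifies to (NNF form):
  True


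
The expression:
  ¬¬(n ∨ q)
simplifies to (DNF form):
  n ∨ q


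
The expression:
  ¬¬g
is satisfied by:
  {g: True}


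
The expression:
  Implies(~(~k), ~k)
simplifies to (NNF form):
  ~k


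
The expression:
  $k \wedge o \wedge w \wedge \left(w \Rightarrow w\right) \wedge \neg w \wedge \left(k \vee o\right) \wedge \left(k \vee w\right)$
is never true.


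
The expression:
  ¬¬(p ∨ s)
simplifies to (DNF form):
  p ∨ s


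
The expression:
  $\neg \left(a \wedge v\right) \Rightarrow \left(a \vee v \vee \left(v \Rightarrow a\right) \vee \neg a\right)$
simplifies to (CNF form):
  $\text{True}$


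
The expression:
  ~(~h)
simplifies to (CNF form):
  h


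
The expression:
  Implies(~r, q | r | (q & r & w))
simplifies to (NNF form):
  q | r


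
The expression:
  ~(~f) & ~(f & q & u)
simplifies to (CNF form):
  f & (~q | ~u)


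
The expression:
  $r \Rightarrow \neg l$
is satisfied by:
  {l: False, r: False}
  {r: True, l: False}
  {l: True, r: False}


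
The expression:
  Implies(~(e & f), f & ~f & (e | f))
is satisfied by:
  {e: True, f: True}


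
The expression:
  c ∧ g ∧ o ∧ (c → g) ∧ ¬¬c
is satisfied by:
  {c: True, o: True, g: True}


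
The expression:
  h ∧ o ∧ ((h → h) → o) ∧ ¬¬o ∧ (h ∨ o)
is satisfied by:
  {h: True, o: True}


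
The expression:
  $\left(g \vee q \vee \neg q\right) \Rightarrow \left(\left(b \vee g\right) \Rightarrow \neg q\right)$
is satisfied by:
  {b: False, q: False, g: False}
  {g: True, b: False, q: False}
  {b: True, g: False, q: False}
  {g: True, b: True, q: False}
  {q: True, g: False, b: False}


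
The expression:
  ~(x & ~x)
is always true.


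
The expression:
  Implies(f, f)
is always true.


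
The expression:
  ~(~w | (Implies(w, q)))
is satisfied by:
  {w: True, q: False}


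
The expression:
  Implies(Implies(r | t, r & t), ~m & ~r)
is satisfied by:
  {m: False, r: False, t: False}
  {t: True, m: False, r: False}
  {t: True, m: True, r: False}
  {r: True, m: False, t: False}
  {r: True, m: True, t: False}


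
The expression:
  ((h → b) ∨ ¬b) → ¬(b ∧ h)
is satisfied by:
  {h: False, b: False}
  {b: True, h: False}
  {h: True, b: False}


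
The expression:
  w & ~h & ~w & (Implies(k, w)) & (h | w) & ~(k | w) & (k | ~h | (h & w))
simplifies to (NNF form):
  False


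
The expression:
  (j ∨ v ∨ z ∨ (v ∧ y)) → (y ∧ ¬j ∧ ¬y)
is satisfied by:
  {v: False, z: False, j: False}


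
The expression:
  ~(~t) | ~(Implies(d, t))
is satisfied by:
  {d: True, t: True}
  {d: True, t: False}
  {t: True, d: False}


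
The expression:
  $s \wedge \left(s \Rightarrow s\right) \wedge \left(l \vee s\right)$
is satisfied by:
  {s: True}


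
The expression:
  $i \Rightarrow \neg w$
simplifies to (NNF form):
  $\neg i \vee \neg w$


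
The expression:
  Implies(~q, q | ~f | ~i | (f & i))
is always true.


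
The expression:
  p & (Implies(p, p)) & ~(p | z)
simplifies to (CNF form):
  False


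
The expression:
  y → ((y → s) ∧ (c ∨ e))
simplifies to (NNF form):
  (c ∧ s) ∨ (e ∧ s) ∨ ¬y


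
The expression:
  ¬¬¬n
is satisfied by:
  {n: False}


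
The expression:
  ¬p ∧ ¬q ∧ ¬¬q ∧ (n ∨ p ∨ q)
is never true.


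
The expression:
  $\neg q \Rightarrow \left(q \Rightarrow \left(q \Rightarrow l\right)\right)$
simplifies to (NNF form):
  $\text{True}$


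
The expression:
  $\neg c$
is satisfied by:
  {c: False}


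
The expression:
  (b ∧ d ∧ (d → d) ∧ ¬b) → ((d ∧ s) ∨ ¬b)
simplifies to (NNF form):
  True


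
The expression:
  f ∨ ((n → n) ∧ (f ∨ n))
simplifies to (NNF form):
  f ∨ n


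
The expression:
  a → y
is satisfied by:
  {y: True, a: False}
  {a: False, y: False}
  {a: True, y: True}


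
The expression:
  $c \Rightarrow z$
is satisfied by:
  {z: True, c: False}
  {c: False, z: False}
  {c: True, z: True}


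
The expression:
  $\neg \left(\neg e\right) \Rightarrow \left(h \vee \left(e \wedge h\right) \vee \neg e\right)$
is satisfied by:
  {h: True, e: False}
  {e: False, h: False}
  {e: True, h: True}


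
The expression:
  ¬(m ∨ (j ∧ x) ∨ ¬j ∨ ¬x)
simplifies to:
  False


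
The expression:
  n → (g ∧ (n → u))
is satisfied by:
  {g: True, u: True, n: False}
  {g: True, u: False, n: False}
  {u: True, g: False, n: False}
  {g: False, u: False, n: False}
  {n: True, g: True, u: True}


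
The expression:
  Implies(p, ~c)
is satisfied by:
  {p: False, c: False}
  {c: True, p: False}
  {p: True, c: False}


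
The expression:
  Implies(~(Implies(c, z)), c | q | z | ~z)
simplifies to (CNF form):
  True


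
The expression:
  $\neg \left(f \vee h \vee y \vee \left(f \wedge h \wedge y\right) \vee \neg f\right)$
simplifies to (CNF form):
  $\text{False}$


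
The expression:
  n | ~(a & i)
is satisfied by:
  {n: True, a: False, i: False}
  {a: False, i: False, n: False}
  {n: True, i: True, a: False}
  {i: True, a: False, n: False}
  {n: True, a: True, i: False}
  {a: True, n: False, i: False}
  {n: True, i: True, a: True}


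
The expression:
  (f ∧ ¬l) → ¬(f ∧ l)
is always true.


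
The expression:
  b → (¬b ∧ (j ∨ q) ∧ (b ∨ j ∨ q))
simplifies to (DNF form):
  ¬b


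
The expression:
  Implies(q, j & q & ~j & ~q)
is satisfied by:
  {q: False}


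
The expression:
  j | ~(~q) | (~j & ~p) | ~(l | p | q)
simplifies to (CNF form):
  j | q | ~p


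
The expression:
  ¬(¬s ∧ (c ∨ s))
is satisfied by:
  {s: True, c: False}
  {c: False, s: False}
  {c: True, s: True}


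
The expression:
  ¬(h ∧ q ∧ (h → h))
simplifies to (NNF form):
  ¬h ∨ ¬q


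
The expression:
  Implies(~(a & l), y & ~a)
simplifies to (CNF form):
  (a | y) & (l | y) & (a | ~a) & (l | ~a)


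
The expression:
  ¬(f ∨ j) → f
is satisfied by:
  {f: True, j: True}
  {f: True, j: False}
  {j: True, f: False}


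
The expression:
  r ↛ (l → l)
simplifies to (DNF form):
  False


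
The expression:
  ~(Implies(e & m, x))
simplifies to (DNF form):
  e & m & ~x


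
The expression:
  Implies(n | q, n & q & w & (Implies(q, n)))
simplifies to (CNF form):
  (n | ~q) & (q | ~n) & (w | ~q)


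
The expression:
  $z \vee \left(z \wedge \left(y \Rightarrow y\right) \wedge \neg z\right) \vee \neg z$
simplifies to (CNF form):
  $\text{True}$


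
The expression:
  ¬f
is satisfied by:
  {f: False}


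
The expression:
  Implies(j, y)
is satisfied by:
  {y: True, j: False}
  {j: False, y: False}
  {j: True, y: True}


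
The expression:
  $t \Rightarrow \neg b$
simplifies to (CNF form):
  $\neg b \vee \neg t$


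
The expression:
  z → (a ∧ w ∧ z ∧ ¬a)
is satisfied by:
  {z: False}


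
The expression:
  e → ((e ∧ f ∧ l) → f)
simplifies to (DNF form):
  True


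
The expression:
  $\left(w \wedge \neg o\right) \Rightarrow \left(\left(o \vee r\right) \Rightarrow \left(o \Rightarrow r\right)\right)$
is always true.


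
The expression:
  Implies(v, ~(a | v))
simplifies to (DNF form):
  ~v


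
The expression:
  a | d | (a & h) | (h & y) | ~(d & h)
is always true.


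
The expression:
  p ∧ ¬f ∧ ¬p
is never true.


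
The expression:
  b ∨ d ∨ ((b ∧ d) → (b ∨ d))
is always true.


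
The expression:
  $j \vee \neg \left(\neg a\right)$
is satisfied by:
  {a: True, j: True}
  {a: True, j: False}
  {j: True, a: False}


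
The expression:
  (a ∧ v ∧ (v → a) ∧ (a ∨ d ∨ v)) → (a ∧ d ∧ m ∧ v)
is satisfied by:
  {m: True, d: True, v: False, a: False}
  {m: True, d: False, v: False, a: False}
  {d: True, m: False, v: False, a: False}
  {m: False, d: False, v: False, a: False}
  {a: True, m: True, d: True, v: False}
  {a: True, m: True, d: False, v: False}
  {a: True, d: True, m: False, v: False}
  {a: True, d: False, m: False, v: False}
  {m: True, v: True, d: True, a: False}
  {m: True, v: True, d: False, a: False}
  {v: True, d: True, m: False, a: False}
  {v: True, m: False, d: False, a: False}
  {a: True, m: True, v: True, d: True}


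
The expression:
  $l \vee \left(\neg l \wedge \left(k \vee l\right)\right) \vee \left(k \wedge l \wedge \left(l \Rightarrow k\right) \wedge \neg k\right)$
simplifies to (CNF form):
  $k \vee l$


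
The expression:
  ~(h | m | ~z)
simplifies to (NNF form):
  z & ~h & ~m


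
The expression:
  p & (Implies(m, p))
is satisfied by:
  {p: True}


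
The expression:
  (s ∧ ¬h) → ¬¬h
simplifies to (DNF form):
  h ∨ ¬s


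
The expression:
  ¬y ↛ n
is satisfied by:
  {n: False, y: False}


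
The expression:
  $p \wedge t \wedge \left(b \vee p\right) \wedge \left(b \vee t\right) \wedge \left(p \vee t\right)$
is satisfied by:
  {t: True, p: True}


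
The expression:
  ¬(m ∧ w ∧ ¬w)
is always true.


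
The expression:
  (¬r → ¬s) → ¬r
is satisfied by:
  {r: False}


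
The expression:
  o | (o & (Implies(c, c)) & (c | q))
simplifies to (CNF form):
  o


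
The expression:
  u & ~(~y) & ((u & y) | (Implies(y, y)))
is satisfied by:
  {u: True, y: True}


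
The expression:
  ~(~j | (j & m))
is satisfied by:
  {j: True, m: False}


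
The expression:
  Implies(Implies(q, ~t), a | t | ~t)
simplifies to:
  True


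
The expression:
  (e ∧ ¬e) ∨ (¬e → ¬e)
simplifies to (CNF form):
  True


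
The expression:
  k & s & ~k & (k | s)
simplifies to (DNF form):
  False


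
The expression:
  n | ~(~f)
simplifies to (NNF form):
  f | n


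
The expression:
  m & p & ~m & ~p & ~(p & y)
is never true.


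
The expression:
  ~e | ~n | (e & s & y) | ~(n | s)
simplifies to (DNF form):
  ~e | ~n | (s & y)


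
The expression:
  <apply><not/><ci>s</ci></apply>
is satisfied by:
  {s: False}


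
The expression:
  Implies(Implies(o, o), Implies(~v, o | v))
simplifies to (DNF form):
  o | v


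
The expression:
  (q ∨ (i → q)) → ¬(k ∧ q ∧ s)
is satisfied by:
  {s: False, k: False, q: False}
  {q: True, s: False, k: False}
  {k: True, s: False, q: False}
  {q: True, k: True, s: False}
  {s: True, q: False, k: False}
  {q: True, s: True, k: False}
  {k: True, s: True, q: False}


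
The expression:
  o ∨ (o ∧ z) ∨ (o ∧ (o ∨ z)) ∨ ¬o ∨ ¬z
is always true.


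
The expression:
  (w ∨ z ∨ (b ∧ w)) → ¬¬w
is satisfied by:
  {w: True, z: False}
  {z: False, w: False}
  {z: True, w: True}


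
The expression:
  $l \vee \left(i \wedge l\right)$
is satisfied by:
  {l: True}


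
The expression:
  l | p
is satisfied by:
  {l: True, p: True}
  {l: True, p: False}
  {p: True, l: False}


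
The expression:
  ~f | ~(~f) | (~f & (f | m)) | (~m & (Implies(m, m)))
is always true.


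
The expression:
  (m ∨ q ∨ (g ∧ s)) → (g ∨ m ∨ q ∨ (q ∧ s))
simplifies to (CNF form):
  True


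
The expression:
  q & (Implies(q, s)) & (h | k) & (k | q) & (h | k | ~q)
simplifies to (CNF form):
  q & s & (h | k)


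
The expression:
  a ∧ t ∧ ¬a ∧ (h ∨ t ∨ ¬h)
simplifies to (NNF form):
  False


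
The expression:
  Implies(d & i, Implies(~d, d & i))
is always true.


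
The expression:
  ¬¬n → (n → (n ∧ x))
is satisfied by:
  {x: True, n: False}
  {n: False, x: False}
  {n: True, x: True}


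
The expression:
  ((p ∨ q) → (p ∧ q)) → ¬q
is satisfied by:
  {p: False, q: False}
  {q: True, p: False}
  {p: True, q: False}


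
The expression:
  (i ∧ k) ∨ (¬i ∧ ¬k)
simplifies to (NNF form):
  (i ∧ k) ∨ (¬i ∧ ¬k)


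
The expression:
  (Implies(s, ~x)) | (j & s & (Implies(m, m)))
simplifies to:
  j | ~s | ~x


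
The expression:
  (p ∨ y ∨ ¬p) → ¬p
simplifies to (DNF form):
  ¬p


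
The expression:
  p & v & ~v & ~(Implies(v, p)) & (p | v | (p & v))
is never true.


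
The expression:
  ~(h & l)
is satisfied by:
  {l: False, h: False}
  {h: True, l: False}
  {l: True, h: False}


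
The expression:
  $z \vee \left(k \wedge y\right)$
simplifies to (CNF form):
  $\left(k \vee z\right) \wedge \left(y \vee z\right)$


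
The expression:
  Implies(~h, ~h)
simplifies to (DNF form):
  True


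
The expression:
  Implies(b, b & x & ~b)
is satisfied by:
  {b: False}


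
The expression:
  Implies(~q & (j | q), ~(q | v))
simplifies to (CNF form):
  q | ~j | ~v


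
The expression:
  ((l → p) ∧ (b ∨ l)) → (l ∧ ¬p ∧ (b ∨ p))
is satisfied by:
  {l: False, b: False, p: False}
  {p: True, l: False, b: False}
  {l: True, p: False, b: False}
  {b: True, l: True, p: False}


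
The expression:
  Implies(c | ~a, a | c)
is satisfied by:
  {a: True, c: True}
  {a: True, c: False}
  {c: True, a: False}


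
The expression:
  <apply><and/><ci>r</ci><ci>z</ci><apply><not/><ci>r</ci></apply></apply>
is never true.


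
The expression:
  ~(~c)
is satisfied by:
  {c: True}


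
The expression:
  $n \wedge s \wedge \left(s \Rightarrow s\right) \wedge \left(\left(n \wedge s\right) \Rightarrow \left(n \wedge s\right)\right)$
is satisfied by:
  {s: True, n: True}


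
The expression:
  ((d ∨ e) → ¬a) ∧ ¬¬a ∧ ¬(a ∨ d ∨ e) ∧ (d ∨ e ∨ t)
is never true.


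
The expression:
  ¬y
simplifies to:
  ¬y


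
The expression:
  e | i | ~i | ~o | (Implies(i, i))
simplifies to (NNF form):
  True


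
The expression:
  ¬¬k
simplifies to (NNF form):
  k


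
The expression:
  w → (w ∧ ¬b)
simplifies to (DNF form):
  ¬b ∨ ¬w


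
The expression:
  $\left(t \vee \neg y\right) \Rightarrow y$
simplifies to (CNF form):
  $y$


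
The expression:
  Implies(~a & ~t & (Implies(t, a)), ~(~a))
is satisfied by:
  {a: True, t: True}
  {a: True, t: False}
  {t: True, a: False}


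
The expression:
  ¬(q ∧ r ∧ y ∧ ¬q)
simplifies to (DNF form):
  True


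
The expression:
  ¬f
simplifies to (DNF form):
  ¬f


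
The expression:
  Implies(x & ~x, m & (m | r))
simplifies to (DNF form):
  True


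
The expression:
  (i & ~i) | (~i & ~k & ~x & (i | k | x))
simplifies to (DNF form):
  False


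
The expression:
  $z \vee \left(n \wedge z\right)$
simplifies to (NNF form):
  $z$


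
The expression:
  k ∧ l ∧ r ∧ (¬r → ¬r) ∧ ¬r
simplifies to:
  False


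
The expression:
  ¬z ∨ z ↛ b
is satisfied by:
  {z: False, b: False}
  {b: True, z: False}
  {z: True, b: False}


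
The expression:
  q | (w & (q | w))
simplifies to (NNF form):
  q | w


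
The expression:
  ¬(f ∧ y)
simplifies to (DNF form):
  ¬f ∨ ¬y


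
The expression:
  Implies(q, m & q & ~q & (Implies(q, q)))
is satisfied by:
  {q: False}


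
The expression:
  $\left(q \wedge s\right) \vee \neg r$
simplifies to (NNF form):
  $\left(q \wedge s\right) \vee \neg r$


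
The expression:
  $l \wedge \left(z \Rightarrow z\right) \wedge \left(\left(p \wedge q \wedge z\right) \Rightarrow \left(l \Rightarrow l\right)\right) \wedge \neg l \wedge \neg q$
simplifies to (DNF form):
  $\text{False}$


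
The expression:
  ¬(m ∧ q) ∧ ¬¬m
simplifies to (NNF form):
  m ∧ ¬q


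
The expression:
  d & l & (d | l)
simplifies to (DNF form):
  d & l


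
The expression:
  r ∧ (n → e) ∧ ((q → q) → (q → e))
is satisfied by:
  {r: True, e: True, n: False, q: False}
  {r: True, q: True, e: True, n: False}
  {r: True, e: True, n: True, q: False}
  {r: True, q: True, e: True, n: True}
  {r: True, n: False, e: False, q: False}


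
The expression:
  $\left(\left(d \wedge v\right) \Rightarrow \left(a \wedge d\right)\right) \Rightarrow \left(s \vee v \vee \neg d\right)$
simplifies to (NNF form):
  $s \vee v \vee \neg d$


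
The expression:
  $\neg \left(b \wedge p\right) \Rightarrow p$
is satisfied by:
  {p: True}


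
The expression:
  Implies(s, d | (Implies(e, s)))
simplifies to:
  True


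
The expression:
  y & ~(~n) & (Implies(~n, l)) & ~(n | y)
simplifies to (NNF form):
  False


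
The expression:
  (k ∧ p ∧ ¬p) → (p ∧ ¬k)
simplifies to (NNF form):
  True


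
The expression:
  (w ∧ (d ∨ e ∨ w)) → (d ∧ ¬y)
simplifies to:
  (d ∧ ¬y) ∨ ¬w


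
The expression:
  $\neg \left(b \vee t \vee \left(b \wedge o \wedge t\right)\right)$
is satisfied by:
  {t: False, b: False}


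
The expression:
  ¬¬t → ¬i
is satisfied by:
  {t: False, i: False}
  {i: True, t: False}
  {t: True, i: False}


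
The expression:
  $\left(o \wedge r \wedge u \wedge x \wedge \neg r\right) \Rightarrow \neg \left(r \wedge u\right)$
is always true.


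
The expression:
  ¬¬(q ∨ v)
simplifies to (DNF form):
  q ∨ v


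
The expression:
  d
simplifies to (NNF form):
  d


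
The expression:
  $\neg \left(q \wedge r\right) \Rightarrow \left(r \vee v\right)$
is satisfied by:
  {r: True, v: True}
  {r: True, v: False}
  {v: True, r: False}


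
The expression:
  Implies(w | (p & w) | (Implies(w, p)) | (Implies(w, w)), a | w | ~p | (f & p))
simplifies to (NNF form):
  a | f | w | ~p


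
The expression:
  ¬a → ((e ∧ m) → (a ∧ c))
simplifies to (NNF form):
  a ∨ ¬e ∨ ¬m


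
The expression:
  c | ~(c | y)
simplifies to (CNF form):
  c | ~y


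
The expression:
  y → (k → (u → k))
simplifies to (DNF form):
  True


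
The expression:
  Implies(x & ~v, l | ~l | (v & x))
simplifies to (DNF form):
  True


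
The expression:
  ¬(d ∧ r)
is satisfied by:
  {d: False, r: False}
  {r: True, d: False}
  {d: True, r: False}


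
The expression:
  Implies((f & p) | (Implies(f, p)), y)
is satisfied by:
  {y: True, f: True, p: False}
  {y: True, f: False, p: False}
  {y: True, p: True, f: True}
  {y: True, p: True, f: False}
  {f: True, p: False, y: False}


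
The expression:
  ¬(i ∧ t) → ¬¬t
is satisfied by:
  {t: True}


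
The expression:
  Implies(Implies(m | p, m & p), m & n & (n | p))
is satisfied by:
  {n: True, p: True, m: False}
  {p: True, m: False, n: False}
  {n: True, m: True, p: True}
  {n: True, m: True, p: False}
  {m: True, p: False, n: False}


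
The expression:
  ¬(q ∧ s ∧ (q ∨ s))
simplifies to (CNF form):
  ¬q ∨ ¬s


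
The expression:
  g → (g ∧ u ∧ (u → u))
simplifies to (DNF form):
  u ∨ ¬g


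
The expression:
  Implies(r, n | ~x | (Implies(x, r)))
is always true.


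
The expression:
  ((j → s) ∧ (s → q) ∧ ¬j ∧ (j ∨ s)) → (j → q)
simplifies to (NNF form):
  True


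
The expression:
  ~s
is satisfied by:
  {s: False}


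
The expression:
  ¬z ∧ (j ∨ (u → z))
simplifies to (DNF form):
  (j ∧ ¬z) ∨ (¬u ∧ ¬z)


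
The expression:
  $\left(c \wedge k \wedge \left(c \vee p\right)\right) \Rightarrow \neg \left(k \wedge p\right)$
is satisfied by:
  {p: False, k: False, c: False}
  {c: True, p: False, k: False}
  {k: True, p: False, c: False}
  {c: True, k: True, p: False}
  {p: True, c: False, k: False}
  {c: True, p: True, k: False}
  {k: True, p: True, c: False}


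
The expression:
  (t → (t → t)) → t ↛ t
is never true.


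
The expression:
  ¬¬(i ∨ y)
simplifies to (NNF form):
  i ∨ y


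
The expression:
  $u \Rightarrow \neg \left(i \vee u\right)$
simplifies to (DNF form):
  $\neg u$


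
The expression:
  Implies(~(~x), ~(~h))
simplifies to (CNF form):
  h | ~x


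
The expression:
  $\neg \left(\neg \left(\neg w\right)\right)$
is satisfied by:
  {w: False}


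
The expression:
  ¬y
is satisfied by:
  {y: False}


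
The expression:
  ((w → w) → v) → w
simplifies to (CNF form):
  w ∨ ¬v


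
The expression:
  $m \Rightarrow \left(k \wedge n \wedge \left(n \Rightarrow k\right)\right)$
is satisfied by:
  {k: True, n: True, m: False}
  {k: True, n: False, m: False}
  {n: True, k: False, m: False}
  {k: False, n: False, m: False}
  {k: True, m: True, n: True}


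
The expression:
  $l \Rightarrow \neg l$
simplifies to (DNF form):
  $\neg l$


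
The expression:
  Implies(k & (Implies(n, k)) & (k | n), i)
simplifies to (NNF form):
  i | ~k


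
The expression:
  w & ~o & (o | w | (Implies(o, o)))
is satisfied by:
  {w: True, o: False}


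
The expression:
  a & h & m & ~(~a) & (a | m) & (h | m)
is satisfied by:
  {a: True, m: True, h: True}


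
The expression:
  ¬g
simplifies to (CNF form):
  ¬g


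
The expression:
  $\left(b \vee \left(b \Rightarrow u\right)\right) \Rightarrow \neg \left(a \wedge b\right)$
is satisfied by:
  {a: False, b: False}
  {b: True, a: False}
  {a: True, b: False}


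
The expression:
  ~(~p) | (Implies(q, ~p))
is always true.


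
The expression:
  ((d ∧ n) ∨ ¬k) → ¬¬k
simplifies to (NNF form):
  k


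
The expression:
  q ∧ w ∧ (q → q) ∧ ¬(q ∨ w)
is never true.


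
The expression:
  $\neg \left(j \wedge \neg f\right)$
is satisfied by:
  {f: True, j: False}
  {j: False, f: False}
  {j: True, f: True}


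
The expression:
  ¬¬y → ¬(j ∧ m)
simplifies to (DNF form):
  ¬j ∨ ¬m ∨ ¬y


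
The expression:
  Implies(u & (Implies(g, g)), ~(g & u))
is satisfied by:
  {g: False, u: False}
  {u: True, g: False}
  {g: True, u: False}


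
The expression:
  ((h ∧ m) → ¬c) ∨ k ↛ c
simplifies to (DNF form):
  ¬c ∨ ¬h ∨ ¬m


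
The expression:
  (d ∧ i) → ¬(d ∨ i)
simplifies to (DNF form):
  ¬d ∨ ¬i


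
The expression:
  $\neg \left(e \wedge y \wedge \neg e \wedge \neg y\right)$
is always true.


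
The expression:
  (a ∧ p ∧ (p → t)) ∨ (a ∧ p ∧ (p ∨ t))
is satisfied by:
  {a: True, p: True}


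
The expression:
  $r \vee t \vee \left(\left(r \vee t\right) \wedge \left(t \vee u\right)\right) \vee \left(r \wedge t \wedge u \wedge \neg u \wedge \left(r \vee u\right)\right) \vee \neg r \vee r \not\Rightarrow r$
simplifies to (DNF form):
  $\text{True}$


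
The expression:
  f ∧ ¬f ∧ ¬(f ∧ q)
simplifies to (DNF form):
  False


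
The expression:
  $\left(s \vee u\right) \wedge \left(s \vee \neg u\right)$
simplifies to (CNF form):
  $s$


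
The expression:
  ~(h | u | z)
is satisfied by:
  {h: False, u: False, z: False}


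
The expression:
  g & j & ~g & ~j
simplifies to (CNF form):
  False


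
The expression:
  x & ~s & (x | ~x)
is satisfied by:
  {x: True, s: False}


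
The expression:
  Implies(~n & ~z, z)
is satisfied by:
  {n: True, z: True}
  {n: True, z: False}
  {z: True, n: False}


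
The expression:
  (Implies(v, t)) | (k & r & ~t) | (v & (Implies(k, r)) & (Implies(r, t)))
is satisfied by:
  {t: True, v: False, k: False, r: False}
  {t: True, r: True, v: False, k: False}
  {t: True, k: True, v: False, r: False}
  {t: True, r: True, k: True, v: False}
  {r: False, v: False, k: False, t: False}
  {r: True, v: False, k: False, t: False}
  {k: True, r: False, v: False, t: False}
  {r: True, k: True, v: False, t: False}
  {t: True, v: True, r: False, k: False}
  {r: True, t: True, v: True, k: False}
  {t: True, v: True, k: True, r: False}
  {r: True, t: True, v: True, k: True}
  {v: True, t: False, k: False, r: False}
  {r: True, v: True, k: True, t: False}


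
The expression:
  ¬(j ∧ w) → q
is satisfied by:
  {q: True, j: True, w: True}
  {q: True, j: True, w: False}
  {q: True, w: True, j: False}
  {q: True, w: False, j: False}
  {j: True, w: True, q: False}


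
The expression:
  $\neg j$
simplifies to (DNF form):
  $\neg j$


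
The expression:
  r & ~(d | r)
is never true.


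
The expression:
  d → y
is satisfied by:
  {y: True, d: False}
  {d: False, y: False}
  {d: True, y: True}
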